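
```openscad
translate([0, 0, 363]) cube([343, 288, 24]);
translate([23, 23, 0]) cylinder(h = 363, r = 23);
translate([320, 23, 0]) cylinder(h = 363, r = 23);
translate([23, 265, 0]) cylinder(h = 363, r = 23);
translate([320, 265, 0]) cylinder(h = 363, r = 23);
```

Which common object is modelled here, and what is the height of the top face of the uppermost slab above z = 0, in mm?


A stool. The seat height is 387 mm.

A 343×288×24 slab at z = 363 on four corner cylinders — a stool. The seat top is 363 + 24 = 387 mm.


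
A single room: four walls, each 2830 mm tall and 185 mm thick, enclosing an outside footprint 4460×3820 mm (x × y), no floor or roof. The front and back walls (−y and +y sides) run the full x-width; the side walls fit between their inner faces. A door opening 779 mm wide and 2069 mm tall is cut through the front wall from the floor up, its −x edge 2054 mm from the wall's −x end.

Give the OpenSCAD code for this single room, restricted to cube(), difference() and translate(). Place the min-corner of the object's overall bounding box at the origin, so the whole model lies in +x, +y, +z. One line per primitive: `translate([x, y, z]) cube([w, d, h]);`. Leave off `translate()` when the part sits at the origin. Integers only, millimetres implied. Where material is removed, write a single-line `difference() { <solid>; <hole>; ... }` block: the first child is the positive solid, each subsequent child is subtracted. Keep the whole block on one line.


difference() { cube([4460, 185, 2830]); translate([2054, 0, 0]) cube([779, 185, 2069]); }
translate([0, 3635, 0]) cube([4460, 185, 2830]);
translate([0, 185, 0]) cube([185, 3450, 2830]);
translate([4275, 185, 0]) cube([185, 3450, 2830]);


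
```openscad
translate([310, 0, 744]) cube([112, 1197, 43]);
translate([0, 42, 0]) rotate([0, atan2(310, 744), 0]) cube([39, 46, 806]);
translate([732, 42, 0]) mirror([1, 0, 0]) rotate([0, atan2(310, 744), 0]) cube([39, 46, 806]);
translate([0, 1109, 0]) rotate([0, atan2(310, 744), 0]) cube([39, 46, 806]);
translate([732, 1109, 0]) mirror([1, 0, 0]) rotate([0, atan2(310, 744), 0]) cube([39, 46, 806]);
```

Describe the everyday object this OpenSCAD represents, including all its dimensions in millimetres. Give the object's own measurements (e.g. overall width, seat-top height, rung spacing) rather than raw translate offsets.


A sawhorse. A 112×1197×43 mm beam (x, y, z) sits on two A-frame leg pairs. Each pair is two raked legs of 39×46 mm section (46 mm along y) splaying symmetrically in x. Each leg rises 744 mm vertically over 310 mm of horizontal reach and is 806 mm long along its own axis. Every leg's outer bottom edge rests on the floor and its outer top edge meets a bottom edge of the beam — the left legs (tilting toward +x) meet the beam's −x bottom edge, the right legs (their mirror images, tilting toward −x) meet its +x bottom edge — so the leg tops tuck under the beam, the beam's underside is 744 mm above the floor, and the feet are 732 mm apart outside-to-outside with the beam centred between them. The two leg pairs are set in 42 mm from either end of the beam.


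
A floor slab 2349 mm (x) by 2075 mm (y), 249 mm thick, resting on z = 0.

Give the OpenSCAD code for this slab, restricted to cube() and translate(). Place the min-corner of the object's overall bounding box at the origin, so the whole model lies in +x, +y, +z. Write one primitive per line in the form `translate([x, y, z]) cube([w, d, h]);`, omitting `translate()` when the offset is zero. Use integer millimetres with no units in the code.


cube([2349, 2075, 249]);


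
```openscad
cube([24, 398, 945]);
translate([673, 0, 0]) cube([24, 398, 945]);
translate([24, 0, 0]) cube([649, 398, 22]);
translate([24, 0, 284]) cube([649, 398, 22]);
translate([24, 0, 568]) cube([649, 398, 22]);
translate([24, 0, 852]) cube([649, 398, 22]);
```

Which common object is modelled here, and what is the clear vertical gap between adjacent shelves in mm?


A bookshelf. The clear shelf gap is 262 mm.

Two tall side panels with 4 horizontal boards between them — a bookshelf. The first two shelf undersides are at z = 0 and z = 284; with shelf thickness 22, the clear gap is 284 − 0 − 22 = 262 mm.


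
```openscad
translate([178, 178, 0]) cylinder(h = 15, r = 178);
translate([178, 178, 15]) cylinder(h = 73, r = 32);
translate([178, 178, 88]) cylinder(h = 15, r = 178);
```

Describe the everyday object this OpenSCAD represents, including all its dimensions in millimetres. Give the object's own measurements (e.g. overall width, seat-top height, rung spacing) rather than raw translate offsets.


A spool: two coaxial disc flanges of radius 178 mm and thickness 15 mm, joined by a core cylinder of radius 32 mm and height 73 mm. The lower flange rests on z = 0 and the three cylinders share a vertical axis.


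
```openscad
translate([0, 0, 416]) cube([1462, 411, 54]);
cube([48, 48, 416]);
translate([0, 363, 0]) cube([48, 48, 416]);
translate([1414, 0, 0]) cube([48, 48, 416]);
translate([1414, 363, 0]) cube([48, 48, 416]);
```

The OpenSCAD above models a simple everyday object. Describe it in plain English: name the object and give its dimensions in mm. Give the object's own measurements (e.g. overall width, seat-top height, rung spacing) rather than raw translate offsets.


A bench: a 1462×411 mm seat slab, 54 mm thick, top at z = 470 mm, on four 48×48 mm square legs flush with the seat corners and standing on z = 0.


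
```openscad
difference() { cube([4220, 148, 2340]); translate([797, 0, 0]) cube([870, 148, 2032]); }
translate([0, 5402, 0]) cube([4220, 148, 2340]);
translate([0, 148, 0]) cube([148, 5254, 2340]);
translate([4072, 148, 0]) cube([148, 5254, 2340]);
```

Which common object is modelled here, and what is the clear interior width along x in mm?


A single room. The interior width is 3924 mm.

Four walls enclosing a rectangle with a door in the front wall — a room. Outside width 4220 minus two 148 mm walls gives 3924 mm.


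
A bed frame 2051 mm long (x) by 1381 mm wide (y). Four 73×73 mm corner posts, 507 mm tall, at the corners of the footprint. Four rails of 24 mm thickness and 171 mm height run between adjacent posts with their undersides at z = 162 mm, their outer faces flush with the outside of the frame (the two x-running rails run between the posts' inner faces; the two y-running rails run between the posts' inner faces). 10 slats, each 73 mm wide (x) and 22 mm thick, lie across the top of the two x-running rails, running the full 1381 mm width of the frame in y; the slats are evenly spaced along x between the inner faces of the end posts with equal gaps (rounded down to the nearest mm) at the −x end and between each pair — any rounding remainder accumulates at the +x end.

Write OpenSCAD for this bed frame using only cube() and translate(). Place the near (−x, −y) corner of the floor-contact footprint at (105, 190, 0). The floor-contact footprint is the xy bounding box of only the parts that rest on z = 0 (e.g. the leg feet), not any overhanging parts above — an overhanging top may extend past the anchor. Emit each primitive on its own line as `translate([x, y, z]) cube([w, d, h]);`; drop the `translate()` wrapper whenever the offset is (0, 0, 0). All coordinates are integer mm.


// slat z = rail_z + rail_h = 162 + 171 = 333
// slat gap = ⌊(1905 − 10·73) / 11⌋ = 106
translate([105, 190, 0]) cube([73, 73, 507]);
translate([105, 1498, 0]) cube([73, 73, 507]);
translate([2083, 190, 0]) cube([73, 73, 507]);
translate([2083, 1498, 0]) cube([73, 73, 507]);
translate([178, 190, 162]) cube([1905, 24, 171]);
translate([178, 1547, 162]) cube([1905, 24, 171]);
translate([105, 263, 162]) cube([24, 1235, 171]);
translate([2132, 263, 162]) cube([24, 1235, 171]);
translate([284, 190, 333]) cube([73, 1381, 22]);
translate([463, 190, 333]) cube([73, 1381, 22]);
translate([642, 190, 333]) cube([73, 1381, 22]);
translate([821, 190, 333]) cube([73, 1381, 22]);
translate([1000, 190, 333]) cube([73, 1381, 22]);
translate([1179, 190, 333]) cube([73, 1381, 22]);
translate([1358, 190, 333]) cube([73, 1381, 22]);
translate([1537, 190, 333]) cube([73, 1381, 22]);
translate([1716, 190, 333]) cube([73, 1381, 22]);
translate([1895, 190, 333]) cube([73, 1381, 22]);


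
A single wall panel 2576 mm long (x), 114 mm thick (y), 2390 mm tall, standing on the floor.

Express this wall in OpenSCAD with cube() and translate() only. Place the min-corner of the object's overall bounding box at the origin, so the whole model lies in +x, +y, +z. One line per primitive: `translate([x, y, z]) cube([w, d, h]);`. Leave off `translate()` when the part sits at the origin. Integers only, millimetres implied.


cube([2576, 114, 2390]);


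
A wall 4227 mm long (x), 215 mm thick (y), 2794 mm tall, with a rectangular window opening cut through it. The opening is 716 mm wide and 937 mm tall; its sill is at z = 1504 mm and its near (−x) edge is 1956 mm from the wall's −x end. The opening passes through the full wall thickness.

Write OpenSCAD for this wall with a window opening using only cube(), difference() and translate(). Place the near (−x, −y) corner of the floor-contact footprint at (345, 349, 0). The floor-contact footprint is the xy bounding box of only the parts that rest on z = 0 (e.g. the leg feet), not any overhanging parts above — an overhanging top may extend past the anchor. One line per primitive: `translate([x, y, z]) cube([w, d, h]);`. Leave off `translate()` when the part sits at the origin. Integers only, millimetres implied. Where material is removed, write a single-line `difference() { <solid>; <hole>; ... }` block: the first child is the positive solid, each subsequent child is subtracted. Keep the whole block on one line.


difference() { translate([345, 349, 0]) cube([4227, 215, 2794]); translate([2301, 349, 1504]) cube([716, 215, 937]); }


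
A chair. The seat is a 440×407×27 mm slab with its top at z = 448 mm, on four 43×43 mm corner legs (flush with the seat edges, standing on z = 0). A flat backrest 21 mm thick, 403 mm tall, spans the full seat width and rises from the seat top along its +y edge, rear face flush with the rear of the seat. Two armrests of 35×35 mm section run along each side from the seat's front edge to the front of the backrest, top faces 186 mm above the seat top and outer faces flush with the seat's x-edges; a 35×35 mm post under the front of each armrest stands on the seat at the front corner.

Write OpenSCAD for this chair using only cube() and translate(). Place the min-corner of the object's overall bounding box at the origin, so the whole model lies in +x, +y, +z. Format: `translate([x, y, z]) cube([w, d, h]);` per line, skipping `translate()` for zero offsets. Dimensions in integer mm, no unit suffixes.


// leg_h = 448 - 27 = 421
// arm post h = 186 - 35 = 151
translate([0, 0, 421]) cube([440, 407, 27]);
cube([43, 43, 421]);
translate([397, 0, 0]) cube([43, 43, 421]);
translate([0, 364, 0]) cube([43, 43, 421]);
translate([397, 364, 0]) cube([43, 43, 421]);
translate([0, 386, 448]) cube([440, 21, 403]);
translate([0, 0, 599]) cube([35, 386, 35]);
translate([405, 0, 599]) cube([35, 386, 35]);
translate([0, 0, 448]) cube([35, 35, 151]);
translate([405, 0, 448]) cube([35, 35, 151]);


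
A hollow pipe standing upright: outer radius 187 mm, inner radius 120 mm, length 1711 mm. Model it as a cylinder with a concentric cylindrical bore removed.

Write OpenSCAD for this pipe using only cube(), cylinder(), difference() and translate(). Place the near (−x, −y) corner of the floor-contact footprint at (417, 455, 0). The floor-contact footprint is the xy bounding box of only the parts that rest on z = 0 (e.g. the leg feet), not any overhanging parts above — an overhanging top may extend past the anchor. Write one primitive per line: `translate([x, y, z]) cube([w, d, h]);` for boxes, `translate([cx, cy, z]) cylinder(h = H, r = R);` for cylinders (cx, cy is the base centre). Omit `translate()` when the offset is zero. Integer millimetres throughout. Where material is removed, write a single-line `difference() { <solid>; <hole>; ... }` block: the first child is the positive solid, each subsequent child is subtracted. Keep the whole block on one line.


difference() { translate([604, 642, 0]) cylinder(h = 1711, r = 187); translate([604, 642, 0]) cylinder(h = 1711, r = 120); }


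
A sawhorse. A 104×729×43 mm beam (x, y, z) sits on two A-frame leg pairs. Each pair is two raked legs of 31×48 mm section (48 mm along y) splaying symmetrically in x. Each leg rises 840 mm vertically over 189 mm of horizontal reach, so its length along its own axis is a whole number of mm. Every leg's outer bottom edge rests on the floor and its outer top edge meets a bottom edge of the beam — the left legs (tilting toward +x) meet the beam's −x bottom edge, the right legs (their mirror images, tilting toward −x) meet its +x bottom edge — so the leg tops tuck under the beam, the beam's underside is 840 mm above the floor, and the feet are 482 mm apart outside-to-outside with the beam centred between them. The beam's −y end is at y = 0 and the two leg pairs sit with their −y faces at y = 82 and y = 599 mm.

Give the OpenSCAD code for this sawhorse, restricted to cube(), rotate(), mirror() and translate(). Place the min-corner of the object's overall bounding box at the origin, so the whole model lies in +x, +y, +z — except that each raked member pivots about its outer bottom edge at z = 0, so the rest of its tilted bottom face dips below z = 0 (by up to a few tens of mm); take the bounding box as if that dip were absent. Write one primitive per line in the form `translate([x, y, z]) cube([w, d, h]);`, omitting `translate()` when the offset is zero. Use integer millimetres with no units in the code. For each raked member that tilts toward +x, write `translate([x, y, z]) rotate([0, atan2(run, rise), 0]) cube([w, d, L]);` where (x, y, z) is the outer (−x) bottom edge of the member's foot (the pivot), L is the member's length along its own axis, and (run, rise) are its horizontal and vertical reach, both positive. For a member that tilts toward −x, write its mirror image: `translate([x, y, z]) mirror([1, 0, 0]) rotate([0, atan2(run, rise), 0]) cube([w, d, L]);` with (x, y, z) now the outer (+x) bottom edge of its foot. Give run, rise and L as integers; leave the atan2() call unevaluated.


// leg length = √(189² + 840²) = 861
// right-leg outer foot x = 2·189 + 104 = 482
// beam min-corner = (189, 0, 840)
translate([189, 0, 840]) cube([104, 729, 43]);
translate([0, 82, 0]) rotate([0, atan2(189, 840), 0]) cube([31, 48, 861]);
translate([482, 82, 0]) mirror([1, 0, 0]) rotate([0, atan2(189, 840), 0]) cube([31, 48, 861]);
translate([0, 599, 0]) rotate([0, atan2(189, 840), 0]) cube([31, 48, 861]);
translate([482, 599, 0]) mirror([1, 0, 0]) rotate([0, atan2(189, 840), 0]) cube([31, 48, 861]);


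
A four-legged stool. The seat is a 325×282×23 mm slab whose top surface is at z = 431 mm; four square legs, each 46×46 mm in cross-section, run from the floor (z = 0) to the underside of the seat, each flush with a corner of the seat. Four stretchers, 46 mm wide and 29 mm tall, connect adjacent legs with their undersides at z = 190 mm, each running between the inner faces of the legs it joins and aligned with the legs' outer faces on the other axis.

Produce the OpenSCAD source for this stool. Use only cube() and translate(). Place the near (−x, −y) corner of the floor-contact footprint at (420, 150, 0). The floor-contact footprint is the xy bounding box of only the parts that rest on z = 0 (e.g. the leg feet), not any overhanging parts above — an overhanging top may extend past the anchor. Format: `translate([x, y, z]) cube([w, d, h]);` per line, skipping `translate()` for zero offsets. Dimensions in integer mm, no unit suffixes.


translate([420, 150, 408]) cube([325, 282, 23]);
translate([420, 150, 0]) cube([46, 46, 408]);
translate([699, 150, 0]) cube([46, 46, 408]);
translate([420, 386, 0]) cube([46, 46, 408]);
translate([699, 386, 0]) cube([46, 46, 408]);
translate([466, 150, 190]) cube([233, 46, 29]);
translate([466, 386, 190]) cube([233, 46, 29]);
translate([420, 196, 190]) cube([46, 190, 29]);
translate([699, 196, 190]) cube([46, 190, 29]);


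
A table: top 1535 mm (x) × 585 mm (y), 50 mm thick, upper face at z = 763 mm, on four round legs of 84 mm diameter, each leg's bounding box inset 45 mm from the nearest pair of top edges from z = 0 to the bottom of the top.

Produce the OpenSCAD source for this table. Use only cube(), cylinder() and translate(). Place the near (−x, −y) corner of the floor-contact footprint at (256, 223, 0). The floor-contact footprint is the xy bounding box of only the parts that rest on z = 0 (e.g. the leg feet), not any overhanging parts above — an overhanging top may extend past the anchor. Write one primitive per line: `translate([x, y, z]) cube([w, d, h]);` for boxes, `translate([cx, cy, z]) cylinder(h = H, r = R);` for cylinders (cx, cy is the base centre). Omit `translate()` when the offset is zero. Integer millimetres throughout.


translate([211, 178, 713]) cube([1535, 585, 50]);
translate([298, 265, 0]) cylinder(h = 713, r = 42);
translate([1659, 265, 0]) cylinder(h = 713, r = 42);
translate([298, 676, 0]) cylinder(h = 713, r = 42);
translate([1659, 676, 0]) cylinder(h = 713, r = 42);


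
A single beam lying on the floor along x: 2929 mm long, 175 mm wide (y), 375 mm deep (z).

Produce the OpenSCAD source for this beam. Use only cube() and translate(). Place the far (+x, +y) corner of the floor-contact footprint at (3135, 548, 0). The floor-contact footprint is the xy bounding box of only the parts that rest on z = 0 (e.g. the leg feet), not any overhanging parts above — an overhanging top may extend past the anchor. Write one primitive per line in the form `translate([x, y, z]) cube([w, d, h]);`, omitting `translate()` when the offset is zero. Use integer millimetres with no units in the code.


translate([206, 373, 0]) cube([2929, 175, 375]);


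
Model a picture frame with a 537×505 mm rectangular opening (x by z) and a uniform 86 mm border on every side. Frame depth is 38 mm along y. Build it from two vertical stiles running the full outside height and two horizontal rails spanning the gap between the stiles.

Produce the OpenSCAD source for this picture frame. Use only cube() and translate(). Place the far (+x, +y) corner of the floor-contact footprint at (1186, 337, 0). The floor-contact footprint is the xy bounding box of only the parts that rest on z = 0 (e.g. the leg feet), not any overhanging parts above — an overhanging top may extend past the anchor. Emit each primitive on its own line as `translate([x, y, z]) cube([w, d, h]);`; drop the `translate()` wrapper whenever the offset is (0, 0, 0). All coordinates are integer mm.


translate([477, 299, 0]) cube([86, 38, 677]);
translate([1100, 299, 0]) cube([86, 38, 677]);
translate([563, 299, 0]) cube([537, 38, 86]);
translate([563, 299, 591]) cube([537, 38, 86]);


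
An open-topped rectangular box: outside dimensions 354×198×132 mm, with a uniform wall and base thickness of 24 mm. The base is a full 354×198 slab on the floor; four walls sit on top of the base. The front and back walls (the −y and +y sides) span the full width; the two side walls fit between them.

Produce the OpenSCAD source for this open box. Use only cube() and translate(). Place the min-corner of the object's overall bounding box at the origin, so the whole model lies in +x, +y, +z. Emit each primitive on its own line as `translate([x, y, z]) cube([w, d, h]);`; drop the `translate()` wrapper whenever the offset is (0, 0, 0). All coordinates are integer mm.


cube([354, 198, 24]);
translate([0, 0, 24]) cube([354, 24, 108]);
translate([0, 174, 24]) cube([354, 24, 108]);
translate([0, 24, 24]) cube([24, 150, 108]);
translate([330, 24, 24]) cube([24, 150, 108]);


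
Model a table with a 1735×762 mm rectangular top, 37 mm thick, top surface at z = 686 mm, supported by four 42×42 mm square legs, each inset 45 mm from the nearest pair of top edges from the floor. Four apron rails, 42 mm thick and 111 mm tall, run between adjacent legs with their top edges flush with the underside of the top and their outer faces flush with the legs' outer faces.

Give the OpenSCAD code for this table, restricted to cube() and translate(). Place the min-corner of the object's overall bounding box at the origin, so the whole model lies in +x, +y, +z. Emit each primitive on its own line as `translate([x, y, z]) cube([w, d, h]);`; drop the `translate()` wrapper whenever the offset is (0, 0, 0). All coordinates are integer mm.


translate([0, 0, 649]) cube([1735, 762, 37]);
translate([45, 45, 0]) cube([42, 42, 649]);
translate([1648, 45, 0]) cube([42, 42, 649]);
translate([45, 675, 0]) cube([42, 42, 649]);
translate([1648, 675, 0]) cube([42, 42, 649]);
translate([87, 45, 538]) cube([1561, 42, 111]);
translate([87, 675, 538]) cube([1561, 42, 111]);
translate([45, 87, 538]) cube([42, 588, 111]);
translate([1648, 87, 538]) cube([42, 588, 111]);


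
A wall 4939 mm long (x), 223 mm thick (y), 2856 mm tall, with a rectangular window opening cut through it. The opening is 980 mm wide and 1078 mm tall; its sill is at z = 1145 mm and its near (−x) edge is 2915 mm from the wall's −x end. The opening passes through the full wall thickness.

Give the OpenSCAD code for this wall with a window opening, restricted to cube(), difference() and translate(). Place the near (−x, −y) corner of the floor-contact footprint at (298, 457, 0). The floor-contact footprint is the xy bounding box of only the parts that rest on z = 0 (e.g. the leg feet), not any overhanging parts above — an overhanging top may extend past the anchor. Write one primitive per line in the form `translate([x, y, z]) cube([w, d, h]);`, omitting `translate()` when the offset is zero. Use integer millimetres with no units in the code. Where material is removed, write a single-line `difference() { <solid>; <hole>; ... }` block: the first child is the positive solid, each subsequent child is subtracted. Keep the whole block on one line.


difference() { translate([298, 457, 0]) cube([4939, 223, 2856]); translate([3213, 457, 1145]) cube([980, 223, 1078]); }


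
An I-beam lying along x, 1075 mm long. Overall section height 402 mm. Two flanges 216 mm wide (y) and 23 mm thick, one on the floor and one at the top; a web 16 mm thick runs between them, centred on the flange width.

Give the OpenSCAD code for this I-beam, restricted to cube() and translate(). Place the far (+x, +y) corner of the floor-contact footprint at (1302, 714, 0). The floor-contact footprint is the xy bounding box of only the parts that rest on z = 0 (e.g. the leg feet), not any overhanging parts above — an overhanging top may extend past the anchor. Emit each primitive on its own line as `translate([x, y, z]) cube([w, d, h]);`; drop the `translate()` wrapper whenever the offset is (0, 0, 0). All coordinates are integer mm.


translate([227, 498, 0]) cube([1075, 216, 23]);
translate([227, 598, 23]) cube([1075, 16, 356]);
translate([227, 498, 379]) cube([1075, 216, 23]);


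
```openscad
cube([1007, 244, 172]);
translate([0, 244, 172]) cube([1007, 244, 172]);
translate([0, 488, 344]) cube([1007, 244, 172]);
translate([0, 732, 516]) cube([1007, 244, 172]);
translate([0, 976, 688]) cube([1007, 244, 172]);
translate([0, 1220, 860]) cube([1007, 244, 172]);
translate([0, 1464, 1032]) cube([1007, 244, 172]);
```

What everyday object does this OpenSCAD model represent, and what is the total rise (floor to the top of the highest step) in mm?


A staircase. The total rise is 1204 mm.

7 identical blocks, each offset up and back from the previous — a staircase. Each step is 172 mm tall and there are 7 of them, so the total rise is 7 × 172 = 1204 mm.


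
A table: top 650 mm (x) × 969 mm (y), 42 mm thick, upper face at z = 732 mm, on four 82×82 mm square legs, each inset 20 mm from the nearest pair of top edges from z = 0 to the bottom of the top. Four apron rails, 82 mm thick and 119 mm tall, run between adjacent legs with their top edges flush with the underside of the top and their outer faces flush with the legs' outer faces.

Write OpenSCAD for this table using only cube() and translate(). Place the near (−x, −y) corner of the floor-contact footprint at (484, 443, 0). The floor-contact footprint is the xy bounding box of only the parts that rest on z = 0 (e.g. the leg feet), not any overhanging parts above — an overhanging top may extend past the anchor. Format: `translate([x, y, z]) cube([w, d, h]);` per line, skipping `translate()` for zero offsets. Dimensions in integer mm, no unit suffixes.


// leg_h = 732 - 42 = 690
// apron z = 690 - 119 = 571
translate([464, 423, 690]) cube([650, 969, 42]);
translate([484, 443, 0]) cube([82, 82, 690]);
translate([1012, 443, 0]) cube([82, 82, 690]);
translate([484, 1290, 0]) cube([82, 82, 690]);
translate([1012, 1290, 0]) cube([82, 82, 690]);
translate([566, 443, 571]) cube([446, 82, 119]);
translate([566, 1290, 571]) cube([446, 82, 119]);
translate([484, 525, 571]) cube([82, 765, 119]);
translate([1012, 525, 571]) cube([82, 765, 119]);


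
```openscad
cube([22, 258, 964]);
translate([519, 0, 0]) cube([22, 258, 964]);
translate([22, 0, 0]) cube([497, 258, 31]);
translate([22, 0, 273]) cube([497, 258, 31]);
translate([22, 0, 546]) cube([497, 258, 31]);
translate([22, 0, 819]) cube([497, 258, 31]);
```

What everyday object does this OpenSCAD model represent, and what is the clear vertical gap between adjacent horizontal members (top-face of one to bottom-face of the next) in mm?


A bookshelf. The clear shelf gap is 242 mm.

Two tall side panels with 4 horizontal boards between them — a bookshelf. The first two shelf undersides are at z = 0 and z = 273; with shelf thickness 31, the clear gap is 273 − 0 − 31 = 242 mm.


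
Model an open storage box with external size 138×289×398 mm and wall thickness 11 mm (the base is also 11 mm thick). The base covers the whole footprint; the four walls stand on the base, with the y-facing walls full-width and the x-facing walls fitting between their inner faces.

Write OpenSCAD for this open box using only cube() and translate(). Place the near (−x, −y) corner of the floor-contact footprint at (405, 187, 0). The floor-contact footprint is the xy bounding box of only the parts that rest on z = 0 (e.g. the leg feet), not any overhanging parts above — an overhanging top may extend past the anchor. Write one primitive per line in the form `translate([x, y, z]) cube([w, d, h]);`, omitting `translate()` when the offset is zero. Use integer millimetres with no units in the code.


translate([405, 187, 0]) cube([138, 289, 11]);
translate([405, 187, 11]) cube([138, 11, 387]);
translate([405, 465, 11]) cube([138, 11, 387]);
translate([405, 198, 11]) cube([11, 267, 387]);
translate([532, 198, 11]) cube([11, 267, 387]);


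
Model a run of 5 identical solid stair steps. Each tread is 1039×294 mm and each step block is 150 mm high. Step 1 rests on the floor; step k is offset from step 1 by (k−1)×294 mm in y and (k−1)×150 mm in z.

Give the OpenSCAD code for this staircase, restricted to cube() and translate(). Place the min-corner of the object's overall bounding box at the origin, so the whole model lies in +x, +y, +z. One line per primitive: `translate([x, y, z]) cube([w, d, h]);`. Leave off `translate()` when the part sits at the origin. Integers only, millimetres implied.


cube([1039, 294, 150]);
translate([0, 294, 150]) cube([1039, 294, 150]);
translate([0, 588, 300]) cube([1039, 294, 150]);
translate([0, 882, 450]) cube([1039, 294, 150]);
translate([0, 1176, 600]) cube([1039, 294, 150]);


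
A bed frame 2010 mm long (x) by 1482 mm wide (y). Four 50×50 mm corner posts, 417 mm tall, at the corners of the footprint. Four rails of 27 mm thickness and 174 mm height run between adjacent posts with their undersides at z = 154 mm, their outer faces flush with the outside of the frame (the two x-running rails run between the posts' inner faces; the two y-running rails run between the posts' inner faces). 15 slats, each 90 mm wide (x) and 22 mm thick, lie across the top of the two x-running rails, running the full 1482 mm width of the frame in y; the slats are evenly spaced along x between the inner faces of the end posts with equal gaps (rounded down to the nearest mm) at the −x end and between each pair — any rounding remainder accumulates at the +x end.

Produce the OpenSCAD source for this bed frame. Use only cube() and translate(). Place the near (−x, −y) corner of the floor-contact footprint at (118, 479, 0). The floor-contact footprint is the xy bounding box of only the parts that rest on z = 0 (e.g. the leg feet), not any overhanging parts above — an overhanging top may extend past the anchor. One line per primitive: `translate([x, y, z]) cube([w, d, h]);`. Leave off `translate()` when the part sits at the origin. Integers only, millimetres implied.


// slat z = rail_z + rail_h = 154 + 174 = 328
// slat gap = ⌊(1910 − 15·90) / 16⌋ = 35
translate([118, 479, 0]) cube([50, 50, 417]);
translate([118, 1911, 0]) cube([50, 50, 417]);
translate([2078, 479, 0]) cube([50, 50, 417]);
translate([2078, 1911, 0]) cube([50, 50, 417]);
translate([168, 479, 154]) cube([1910, 27, 174]);
translate([168, 1934, 154]) cube([1910, 27, 174]);
translate([118, 529, 154]) cube([27, 1382, 174]);
translate([2101, 529, 154]) cube([27, 1382, 174]);
translate([203, 479, 328]) cube([90, 1482, 22]);
translate([328, 479, 328]) cube([90, 1482, 22]);
translate([453, 479, 328]) cube([90, 1482, 22]);
translate([578, 479, 328]) cube([90, 1482, 22]);
translate([703, 479, 328]) cube([90, 1482, 22]);
translate([828, 479, 328]) cube([90, 1482, 22]);
translate([953, 479, 328]) cube([90, 1482, 22]);
translate([1078, 479, 328]) cube([90, 1482, 22]);
translate([1203, 479, 328]) cube([90, 1482, 22]);
translate([1328, 479, 328]) cube([90, 1482, 22]);
translate([1453, 479, 328]) cube([90, 1482, 22]);
translate([1578, 479, 328]) cube([90, 1482, 22]);
translate([1703, 479, 328]) cube([90, 1482, 22]);
translate([1828, 479, 328]) cube([90, 1482, 22]);
translate([1953, 479, 328]) cube([90, 1482, 22]);


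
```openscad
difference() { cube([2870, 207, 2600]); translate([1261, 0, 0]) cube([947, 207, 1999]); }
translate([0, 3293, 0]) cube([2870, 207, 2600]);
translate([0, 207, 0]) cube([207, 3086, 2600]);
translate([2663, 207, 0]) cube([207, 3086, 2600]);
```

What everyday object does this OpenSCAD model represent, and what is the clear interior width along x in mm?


A single room. The interior width is 2456 mm.

Four walls enclosing a rectangle with a door in the front wall — a room. Outside width 2870 minus two 207 mm walls gives 2456 mm.


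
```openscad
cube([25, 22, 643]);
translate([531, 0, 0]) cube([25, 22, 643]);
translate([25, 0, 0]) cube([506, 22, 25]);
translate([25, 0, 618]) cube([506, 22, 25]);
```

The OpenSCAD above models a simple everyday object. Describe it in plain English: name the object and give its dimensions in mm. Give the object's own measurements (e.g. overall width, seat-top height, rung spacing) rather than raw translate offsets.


A rectangular picture frame lying in the x–z plane (depth along y). The opening is 506 mm wide (x) by 593 mm tall (z), surrounded by a border 25 mm wide on all four sides. The frame is 22 mm deep and is made of two full-height vertical stiles with two horizontal rails fitted between them.


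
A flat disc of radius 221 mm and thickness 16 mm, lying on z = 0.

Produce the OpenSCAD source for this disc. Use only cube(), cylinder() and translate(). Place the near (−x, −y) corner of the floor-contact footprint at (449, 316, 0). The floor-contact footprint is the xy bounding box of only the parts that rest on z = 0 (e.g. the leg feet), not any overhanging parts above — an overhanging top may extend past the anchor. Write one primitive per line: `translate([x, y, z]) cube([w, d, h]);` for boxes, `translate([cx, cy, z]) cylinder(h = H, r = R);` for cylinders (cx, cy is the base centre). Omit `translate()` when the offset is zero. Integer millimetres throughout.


translate([670, 537, 0]) cylinder(h = 16, r = 221);


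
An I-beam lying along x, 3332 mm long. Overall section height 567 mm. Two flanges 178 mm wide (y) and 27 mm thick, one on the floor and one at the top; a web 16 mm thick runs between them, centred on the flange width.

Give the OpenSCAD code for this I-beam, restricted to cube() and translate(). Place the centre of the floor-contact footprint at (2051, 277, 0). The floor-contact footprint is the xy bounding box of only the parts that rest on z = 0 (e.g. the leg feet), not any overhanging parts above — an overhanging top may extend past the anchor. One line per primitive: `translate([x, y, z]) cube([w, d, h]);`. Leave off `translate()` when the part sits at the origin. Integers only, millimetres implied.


translate([385, 188, 0]) cube([3332, 178, 27]);
translate([385, 269, 27]) cube([3332, 16, 513]);
translate([385, 188, 540]) cube([3332, 178, 27]);


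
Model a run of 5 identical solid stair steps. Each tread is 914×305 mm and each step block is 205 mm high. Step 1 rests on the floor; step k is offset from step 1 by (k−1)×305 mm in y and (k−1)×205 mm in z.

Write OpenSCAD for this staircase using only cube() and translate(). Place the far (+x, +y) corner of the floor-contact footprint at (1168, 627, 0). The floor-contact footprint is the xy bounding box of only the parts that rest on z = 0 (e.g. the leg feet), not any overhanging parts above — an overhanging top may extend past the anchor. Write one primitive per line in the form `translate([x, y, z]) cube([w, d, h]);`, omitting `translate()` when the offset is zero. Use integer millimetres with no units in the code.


translate([254, 322, 0]) cube([914, 305, 205]);
translate([254, 627, 205]) cube([914, 305, 205]);
translate([254, 932, 410]) cube([914, 305, 205]);
translate([254, 1237, 615]) cube([914, 305, 205]);
translate([254, 1542, 820]) cube([914, 305, 205]);


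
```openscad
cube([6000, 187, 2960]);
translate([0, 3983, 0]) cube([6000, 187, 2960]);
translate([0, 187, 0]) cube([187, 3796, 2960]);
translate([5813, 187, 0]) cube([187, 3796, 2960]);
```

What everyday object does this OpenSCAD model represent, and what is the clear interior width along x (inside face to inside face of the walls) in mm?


A house (or room) frame. The interior width is 5626 mm.

Four 2960 mm walls enclosing a rectangle with no floor or roof — a room or house frame. Outside width is 6000 mm and wall thickness is 187 mm, so the interior width is 6000 − 2 × 187 = 5626 mm.


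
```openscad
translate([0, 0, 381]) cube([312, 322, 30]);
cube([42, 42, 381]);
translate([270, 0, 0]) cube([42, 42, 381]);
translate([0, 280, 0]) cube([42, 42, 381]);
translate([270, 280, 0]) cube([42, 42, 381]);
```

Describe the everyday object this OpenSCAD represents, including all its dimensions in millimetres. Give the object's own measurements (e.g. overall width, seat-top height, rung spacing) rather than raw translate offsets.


A simple wooden stool: a rectangular seat 312 mm (x) by 322 mm (y), 30 mm thick, top face at z = 411 mm, on four square legs, each 42×42 mm in cross-section. The legs rest on z = 0, each flush with a corner of the seat.


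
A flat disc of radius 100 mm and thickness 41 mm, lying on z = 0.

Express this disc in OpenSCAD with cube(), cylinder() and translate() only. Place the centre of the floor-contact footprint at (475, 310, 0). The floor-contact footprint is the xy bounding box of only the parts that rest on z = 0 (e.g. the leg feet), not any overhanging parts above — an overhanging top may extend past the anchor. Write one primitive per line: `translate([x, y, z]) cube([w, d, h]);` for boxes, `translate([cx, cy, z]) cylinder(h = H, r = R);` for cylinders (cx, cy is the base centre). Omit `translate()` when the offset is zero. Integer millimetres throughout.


translate([475, 310, 0]) cylinder(h = 41, r = 100);


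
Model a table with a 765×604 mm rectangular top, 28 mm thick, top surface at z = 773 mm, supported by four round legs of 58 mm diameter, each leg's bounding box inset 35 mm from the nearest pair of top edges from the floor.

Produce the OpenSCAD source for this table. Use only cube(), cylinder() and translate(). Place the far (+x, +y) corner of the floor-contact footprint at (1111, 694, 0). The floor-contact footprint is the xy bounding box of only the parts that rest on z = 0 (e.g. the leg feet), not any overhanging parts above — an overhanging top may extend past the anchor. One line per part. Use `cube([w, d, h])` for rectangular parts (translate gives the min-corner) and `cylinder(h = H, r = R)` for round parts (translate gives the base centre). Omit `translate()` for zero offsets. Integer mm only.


translate([381, 125, 745]) cube([765, 604, 28]);
translate([445, 189, 0]) cylinder(h = 745, r = 29);
translate([1082, 189, 0]) cylinder(h = 745, r = 29);
translate([445, 665, 0]) cylinder(h = 745, r = 29);
translate([1082, 665, 0]) cylinder(h = 745, r = 29);


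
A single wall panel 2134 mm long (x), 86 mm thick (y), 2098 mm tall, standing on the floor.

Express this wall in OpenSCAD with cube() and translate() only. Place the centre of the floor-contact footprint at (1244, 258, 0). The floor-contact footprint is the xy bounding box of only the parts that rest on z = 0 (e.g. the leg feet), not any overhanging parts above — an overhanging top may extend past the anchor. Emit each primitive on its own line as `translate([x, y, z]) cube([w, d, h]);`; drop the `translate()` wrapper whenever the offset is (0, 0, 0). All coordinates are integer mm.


translate([177, 215, 0]) cube([2134, 86, 2098]);


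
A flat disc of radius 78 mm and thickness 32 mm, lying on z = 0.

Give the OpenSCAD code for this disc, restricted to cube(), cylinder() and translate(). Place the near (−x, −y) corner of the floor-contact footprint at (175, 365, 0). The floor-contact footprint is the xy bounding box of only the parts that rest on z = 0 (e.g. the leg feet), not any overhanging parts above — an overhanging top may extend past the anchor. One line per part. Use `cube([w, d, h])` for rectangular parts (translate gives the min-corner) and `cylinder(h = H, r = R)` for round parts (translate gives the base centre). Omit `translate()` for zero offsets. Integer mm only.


translate([253, 443, 0]) cylinder(h = 32, r = 78);


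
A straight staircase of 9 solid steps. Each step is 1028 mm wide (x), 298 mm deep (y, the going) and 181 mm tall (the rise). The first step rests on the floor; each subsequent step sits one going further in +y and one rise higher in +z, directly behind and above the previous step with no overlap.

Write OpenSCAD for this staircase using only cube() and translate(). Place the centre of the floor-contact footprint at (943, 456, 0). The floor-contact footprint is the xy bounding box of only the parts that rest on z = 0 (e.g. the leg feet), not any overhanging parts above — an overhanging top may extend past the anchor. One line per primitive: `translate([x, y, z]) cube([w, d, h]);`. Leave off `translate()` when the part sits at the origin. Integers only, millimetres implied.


translate([429, 307, 0]) cube([1028, 298, 181]);
translate([429, 605, 181]) cube([1028, 298, 181]);
translate([429, 903, 362]) cube([1028, 298, 181]);
translate([429, 1201, 543]) cube([1028, 298, 181]);
translate([429, 1499, 724]) cube([1028, 298, 181]);
translate([429, 1797, 905]) cube([1028, 298, 181]);
translate([429, 2095, 1086]) cube([1028, 298, 181]);
translate([429, 2393, 1267]) cube([1028, 298, 181]);
translate([429, 2691, 1448]) cube([1028, 298, 181]);


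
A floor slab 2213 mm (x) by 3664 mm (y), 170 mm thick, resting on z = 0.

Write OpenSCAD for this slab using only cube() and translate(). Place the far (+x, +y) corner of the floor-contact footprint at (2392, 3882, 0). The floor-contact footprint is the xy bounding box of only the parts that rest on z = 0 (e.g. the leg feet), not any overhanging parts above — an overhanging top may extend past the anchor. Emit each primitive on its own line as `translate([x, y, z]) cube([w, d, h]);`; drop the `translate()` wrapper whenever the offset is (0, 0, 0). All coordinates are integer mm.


translate([179, 218, 0]) cube([2213, 3664, 170]);
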